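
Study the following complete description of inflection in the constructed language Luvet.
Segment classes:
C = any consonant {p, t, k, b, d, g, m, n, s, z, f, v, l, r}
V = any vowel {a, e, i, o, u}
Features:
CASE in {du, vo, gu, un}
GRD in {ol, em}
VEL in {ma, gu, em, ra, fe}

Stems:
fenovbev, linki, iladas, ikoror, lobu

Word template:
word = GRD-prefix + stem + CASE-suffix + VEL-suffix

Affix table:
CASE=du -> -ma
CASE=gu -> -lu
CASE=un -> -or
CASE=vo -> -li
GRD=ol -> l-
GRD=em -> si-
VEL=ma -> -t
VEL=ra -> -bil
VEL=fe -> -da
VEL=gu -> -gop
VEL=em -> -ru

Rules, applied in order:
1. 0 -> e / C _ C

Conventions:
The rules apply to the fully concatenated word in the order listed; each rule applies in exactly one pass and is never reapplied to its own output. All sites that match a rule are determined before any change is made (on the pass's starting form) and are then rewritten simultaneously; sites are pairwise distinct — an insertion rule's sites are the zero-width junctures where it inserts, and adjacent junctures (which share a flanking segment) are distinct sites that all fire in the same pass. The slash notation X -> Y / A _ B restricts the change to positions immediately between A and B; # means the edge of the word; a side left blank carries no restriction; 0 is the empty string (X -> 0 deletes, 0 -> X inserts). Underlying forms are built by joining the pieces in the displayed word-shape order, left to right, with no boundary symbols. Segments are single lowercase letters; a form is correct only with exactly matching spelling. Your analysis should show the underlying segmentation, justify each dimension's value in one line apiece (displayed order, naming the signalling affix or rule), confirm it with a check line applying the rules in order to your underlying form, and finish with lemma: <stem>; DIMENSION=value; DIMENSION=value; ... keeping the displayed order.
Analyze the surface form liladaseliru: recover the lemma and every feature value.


underlying: l-iladas-li-ru
CASE=vo - signalled by the affix -li
GRD=ol - signalled by the affix l-
VEL=em - signalled by the affix -ru
check: liladasliru -> liladaseliru
lemma: iladas; CASE=vo; GRD=ol; VEL=em


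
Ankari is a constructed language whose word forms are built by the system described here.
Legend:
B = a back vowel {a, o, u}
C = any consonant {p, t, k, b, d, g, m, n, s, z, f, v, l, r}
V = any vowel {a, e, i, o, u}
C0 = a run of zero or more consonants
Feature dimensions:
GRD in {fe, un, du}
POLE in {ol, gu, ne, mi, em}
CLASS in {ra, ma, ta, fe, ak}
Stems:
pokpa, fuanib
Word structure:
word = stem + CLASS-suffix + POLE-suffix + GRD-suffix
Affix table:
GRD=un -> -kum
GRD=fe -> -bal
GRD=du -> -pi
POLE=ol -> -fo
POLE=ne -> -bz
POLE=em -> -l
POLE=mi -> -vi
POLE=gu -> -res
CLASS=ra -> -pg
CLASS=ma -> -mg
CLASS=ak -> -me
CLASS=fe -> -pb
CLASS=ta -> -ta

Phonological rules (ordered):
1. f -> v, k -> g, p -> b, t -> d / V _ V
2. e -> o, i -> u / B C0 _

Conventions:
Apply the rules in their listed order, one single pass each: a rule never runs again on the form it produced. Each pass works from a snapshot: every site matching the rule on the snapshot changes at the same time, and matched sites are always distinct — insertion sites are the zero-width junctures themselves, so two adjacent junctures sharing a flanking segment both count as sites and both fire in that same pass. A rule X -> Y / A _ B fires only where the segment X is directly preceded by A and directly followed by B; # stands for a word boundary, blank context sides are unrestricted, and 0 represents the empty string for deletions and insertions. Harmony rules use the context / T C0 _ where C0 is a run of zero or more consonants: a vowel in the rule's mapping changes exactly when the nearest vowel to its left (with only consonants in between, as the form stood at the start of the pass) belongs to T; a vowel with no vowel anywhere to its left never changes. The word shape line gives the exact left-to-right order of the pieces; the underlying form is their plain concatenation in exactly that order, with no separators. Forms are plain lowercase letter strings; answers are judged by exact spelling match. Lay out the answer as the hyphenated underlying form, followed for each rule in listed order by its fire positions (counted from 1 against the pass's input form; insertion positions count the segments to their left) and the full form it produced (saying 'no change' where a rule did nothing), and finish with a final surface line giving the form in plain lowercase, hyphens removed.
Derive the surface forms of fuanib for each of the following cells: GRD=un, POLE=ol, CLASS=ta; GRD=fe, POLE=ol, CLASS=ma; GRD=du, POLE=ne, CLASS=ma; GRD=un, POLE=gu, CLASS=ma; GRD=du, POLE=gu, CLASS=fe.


cell GRD=un, POLE=ol, CLASS=ta:
underlying: fuanib-ta-fo-kum
1. f -> v, k -> g, p -> b, t -> d / V _ V: fires at position(s) 9, 11: fuanibtavogum
2. e -> o, i -> u / B C0 _: fires at position(s) 5: fuanubtavogum
surface: fuanubtavogum

cell GRD=fe, POLE=ol, CLASS=ma:
underlying: fuanib-mg-fo-bal
1. f -> v, k -> g, p -> b, t -> d / V _ V: no change
2. e -> o, i -> u / B C0 _: fires at position(s) 5: fuanubmgfobal
surface: fuanubmgfobal

cell GRD=du, POLE=ne, CLASS=ma:
underlying: fuanib-mg-bz-pi
1. f -> v, k -> g, p -> b, t -> d / V _ V: no change
2. e -> o, i -> u / B C0 _: fires at position(s) 5: fuanubmgbzpi
surface: fuanubmgbzpi

cell GRD=un, POLE=gu, CLASS=ma:
underlying: fuanib-mg-res-kum
1. f -> v, k -> g, p -> b, t -> d / V _ V: no change
2. e -> o, i -> u / B C0 _: fires at position(s) 5: fuanubmgreskum
surface: fuanubmgreskum

cell GRD=du, POLE=gu, CLASS=fe:
underlying: fuanib-pb-res-pi
1. f -> v, k -> g, p -> b, t -> d / V _ V: no change
2. e -> o, i -> u / B C0 _: fires at position(s) 5: fuanubpbrespi
surface: fuanubpbrespi


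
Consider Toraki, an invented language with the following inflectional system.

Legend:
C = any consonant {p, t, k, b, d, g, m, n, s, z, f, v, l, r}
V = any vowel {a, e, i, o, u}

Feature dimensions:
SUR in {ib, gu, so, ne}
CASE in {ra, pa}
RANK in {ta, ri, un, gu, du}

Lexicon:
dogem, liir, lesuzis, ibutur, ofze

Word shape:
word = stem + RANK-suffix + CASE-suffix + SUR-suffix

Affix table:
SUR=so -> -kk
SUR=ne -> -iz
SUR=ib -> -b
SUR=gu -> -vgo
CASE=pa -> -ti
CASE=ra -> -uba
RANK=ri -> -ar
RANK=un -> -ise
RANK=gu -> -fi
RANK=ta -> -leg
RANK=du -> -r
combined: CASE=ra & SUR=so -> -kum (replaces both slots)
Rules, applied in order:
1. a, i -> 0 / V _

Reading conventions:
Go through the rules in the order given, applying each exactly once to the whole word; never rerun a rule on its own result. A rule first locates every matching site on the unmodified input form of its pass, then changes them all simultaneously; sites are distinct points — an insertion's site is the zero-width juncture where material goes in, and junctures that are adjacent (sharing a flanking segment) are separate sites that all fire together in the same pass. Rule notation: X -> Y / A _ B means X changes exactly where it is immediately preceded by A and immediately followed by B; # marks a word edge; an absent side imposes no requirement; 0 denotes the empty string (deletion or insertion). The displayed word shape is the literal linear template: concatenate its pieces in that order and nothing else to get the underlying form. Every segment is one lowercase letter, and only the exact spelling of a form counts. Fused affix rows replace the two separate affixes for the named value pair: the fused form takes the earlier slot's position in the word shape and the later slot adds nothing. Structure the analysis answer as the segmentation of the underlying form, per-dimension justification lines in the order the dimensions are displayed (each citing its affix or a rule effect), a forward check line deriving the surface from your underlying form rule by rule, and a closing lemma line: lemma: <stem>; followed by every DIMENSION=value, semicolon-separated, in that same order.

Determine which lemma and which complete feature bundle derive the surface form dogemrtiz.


underlying: dogem-r-ti-iz
SUR=ne - signalled by the affix -iz
CASE=pa - signalled by the affix -ti
RANK=du - signalled by the affix -r
check: dogemrtiiz -> dogemrtiz
lemma: dogem; SUR=ne; CASE=pa; RANK=du


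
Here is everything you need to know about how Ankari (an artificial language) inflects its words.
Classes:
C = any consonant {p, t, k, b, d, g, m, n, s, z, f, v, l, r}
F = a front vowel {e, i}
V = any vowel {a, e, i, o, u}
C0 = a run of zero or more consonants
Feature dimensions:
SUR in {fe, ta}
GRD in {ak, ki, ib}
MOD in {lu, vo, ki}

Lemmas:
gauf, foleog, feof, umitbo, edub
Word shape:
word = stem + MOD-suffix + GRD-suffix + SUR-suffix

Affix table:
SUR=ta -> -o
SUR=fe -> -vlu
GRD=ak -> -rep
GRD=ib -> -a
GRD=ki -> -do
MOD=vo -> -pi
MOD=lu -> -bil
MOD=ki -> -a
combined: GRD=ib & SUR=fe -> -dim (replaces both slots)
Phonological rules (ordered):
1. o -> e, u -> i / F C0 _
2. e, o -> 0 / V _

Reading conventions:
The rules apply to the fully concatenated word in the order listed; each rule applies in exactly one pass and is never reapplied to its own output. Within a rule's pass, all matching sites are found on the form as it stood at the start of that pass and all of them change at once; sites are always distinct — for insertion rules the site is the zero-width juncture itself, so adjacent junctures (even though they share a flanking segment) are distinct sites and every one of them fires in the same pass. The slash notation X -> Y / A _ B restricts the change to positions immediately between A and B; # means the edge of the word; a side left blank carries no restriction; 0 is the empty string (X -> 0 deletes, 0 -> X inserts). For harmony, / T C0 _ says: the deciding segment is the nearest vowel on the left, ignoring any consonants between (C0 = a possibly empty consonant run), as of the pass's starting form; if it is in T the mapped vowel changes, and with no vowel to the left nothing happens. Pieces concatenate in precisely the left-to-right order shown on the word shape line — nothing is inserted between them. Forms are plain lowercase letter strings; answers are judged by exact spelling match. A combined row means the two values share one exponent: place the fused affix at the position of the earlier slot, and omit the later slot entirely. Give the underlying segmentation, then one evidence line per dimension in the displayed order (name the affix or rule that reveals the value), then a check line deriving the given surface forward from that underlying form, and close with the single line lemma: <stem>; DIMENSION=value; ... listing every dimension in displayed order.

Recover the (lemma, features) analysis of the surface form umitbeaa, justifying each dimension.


underlying: umitbo-a-a-o
SUR=ta - signalled by the affix -o
GRD=ib - signalled by the affix -a
MOD=ki - signalled by the affix -a
check: umitboaao -> umitbeaao -> umitbeaa
lemma: umitbo; SUR=ta; GRD=ib; MOD=ki


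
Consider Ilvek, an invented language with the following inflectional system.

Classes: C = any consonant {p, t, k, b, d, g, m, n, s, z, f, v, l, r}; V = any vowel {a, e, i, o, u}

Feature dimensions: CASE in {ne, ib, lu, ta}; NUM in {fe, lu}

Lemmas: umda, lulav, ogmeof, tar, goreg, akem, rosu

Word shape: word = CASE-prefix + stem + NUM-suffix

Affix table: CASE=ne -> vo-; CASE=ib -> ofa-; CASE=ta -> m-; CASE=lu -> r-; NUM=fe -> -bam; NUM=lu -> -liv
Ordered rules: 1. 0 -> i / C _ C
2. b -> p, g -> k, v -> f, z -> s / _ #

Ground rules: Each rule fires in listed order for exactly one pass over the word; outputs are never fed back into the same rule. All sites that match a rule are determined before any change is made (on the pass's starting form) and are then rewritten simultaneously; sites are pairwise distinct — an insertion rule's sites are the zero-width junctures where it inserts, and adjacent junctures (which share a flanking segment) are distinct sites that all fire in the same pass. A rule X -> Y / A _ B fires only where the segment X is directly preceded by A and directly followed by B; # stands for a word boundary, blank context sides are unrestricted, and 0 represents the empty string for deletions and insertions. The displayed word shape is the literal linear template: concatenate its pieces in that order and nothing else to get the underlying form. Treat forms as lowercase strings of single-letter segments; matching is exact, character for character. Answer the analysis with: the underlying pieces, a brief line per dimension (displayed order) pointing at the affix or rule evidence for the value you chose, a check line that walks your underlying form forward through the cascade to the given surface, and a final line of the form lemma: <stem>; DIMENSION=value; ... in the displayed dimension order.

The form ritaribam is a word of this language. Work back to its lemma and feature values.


underlying: r-tar-bam
CASE=lu - signalled by the affix r-
NUM=fe - signalled by the affix -bam
check: rtarbam -> ritaribam -> ritaribam
lemma: tar; CASE=lu; NUM=fe


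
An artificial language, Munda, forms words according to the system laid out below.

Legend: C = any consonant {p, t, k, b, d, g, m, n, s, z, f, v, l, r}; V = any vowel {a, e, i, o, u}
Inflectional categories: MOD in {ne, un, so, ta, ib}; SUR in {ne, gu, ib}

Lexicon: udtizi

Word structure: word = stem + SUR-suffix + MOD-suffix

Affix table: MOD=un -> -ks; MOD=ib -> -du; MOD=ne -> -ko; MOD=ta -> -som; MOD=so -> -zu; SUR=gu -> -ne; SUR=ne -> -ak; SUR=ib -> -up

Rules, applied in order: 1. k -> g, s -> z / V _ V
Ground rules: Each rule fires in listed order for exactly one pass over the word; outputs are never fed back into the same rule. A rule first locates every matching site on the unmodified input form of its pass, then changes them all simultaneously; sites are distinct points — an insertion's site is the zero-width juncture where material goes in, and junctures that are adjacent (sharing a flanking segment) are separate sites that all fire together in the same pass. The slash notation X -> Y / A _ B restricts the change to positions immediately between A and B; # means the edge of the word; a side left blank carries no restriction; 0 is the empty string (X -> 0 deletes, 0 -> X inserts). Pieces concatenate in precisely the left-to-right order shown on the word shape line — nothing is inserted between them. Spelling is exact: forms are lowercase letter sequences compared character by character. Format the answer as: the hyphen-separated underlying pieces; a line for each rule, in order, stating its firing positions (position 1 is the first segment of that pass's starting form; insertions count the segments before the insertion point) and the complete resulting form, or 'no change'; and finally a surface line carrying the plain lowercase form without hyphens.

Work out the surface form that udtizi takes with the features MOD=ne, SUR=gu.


underlying: udtizi-ne-ko
1. k -> g, s -> z / V _ V: fires at position(s) 9: udtizinego
surface: udtizinego


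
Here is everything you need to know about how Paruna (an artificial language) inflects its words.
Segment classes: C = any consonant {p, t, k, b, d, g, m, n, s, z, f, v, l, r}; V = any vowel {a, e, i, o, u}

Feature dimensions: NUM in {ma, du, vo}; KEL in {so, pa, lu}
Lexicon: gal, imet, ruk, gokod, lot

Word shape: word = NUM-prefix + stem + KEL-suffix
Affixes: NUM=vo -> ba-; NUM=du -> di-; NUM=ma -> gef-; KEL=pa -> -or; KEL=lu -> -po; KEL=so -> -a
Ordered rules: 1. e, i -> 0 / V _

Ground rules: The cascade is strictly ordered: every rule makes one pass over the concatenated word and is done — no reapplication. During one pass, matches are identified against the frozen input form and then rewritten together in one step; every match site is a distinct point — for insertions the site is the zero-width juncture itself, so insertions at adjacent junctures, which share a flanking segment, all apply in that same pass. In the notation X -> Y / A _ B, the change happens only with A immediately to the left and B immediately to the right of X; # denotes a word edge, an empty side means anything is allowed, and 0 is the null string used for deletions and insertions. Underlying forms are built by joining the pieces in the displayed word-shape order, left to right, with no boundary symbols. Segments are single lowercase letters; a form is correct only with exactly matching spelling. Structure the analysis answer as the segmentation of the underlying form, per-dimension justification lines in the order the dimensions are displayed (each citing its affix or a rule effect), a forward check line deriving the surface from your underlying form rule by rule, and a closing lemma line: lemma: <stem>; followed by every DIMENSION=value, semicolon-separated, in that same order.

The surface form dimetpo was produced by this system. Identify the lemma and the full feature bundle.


underlying: di-imet-po
NUM=du - signalled by the affix di-
KEL=lu - signalled by the affix -po
check: diimetpo -> dimetpo
lemma: imet; NUM=du; KEL=lu


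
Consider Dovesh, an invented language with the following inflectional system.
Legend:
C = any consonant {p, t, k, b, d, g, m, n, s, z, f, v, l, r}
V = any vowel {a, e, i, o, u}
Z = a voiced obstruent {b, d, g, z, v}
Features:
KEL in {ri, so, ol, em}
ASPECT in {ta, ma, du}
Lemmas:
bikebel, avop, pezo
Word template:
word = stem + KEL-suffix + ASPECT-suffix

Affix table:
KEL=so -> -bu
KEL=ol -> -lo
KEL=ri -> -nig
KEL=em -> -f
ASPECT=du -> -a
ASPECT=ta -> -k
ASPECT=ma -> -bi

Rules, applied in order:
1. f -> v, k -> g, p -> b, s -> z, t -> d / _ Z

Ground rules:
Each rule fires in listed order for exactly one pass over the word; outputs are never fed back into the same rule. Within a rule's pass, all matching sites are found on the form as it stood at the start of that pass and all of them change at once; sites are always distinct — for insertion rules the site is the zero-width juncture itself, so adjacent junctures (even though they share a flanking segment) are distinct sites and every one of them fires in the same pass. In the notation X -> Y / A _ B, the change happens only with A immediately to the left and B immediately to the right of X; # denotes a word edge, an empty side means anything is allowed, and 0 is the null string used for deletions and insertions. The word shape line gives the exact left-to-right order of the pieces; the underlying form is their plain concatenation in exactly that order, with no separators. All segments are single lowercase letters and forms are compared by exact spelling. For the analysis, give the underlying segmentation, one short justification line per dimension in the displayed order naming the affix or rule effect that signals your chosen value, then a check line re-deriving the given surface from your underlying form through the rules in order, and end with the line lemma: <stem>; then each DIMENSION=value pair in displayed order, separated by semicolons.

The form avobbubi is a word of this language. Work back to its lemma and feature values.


underlying: avop-bu-bi
KEL=so - signalled by the affix -bu
ASPECT=ma - signalled by the affix -bi
check: avopbubi -> avobbubi
lemma: avop; KEL=so; ASPECT=ma


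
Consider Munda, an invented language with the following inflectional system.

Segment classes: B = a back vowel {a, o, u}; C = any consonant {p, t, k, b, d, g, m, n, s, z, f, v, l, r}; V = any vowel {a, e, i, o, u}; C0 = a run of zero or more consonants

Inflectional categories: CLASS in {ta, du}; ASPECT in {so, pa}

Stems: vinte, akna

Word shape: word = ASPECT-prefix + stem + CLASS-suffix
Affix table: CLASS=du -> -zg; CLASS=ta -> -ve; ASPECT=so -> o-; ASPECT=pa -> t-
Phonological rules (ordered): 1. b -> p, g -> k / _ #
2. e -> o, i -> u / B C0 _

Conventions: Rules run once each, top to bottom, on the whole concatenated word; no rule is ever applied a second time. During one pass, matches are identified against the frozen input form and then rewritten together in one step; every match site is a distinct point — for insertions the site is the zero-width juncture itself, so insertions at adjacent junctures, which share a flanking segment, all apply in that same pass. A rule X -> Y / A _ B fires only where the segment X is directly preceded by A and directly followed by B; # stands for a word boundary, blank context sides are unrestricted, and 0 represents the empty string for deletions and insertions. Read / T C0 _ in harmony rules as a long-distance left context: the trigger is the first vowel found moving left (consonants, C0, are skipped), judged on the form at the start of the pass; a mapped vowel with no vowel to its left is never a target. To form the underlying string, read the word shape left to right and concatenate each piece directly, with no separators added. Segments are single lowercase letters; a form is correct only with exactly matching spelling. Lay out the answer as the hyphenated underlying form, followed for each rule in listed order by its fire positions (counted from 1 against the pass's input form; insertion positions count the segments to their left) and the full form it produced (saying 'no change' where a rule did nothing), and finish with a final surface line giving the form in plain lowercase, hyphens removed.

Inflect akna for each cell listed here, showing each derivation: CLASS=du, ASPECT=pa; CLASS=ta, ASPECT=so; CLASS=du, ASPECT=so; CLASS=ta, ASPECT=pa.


cell CLASS=du, ASPECT=pa:
underlying: t-akna-zg
1. b -> p, g -> k / _ #: fires at position(s) 7: taknazk
2. e -> o, i -> u / B C0 _: no change
surface: taknazk

cell CLASS=ta, ASPECT=so:
underlying: o-akna-ve
1. b -> p, g -> k / _ #: no change
2. e -> o, i -> u / B C0 _: fires at position(s) 7: oaknavo
surface: oaknavo

cell CLASS=du, ASPECT=so:
underlying: o-akna-zg
1. b -> p, g -> k / _ #: fires at position(s) 7: oaknazk
2. e -> o, i -> u / B C0 _: no change
surface: oaknazk

cell CLASS=ta, ASPECT=pa:
underlying: t-akna-ve
1. b -> p, g -> k / _ #: no change
2. e -> o, i -> u / B C0 _: fires at position(s) 7: taknavo
surface: taknavo


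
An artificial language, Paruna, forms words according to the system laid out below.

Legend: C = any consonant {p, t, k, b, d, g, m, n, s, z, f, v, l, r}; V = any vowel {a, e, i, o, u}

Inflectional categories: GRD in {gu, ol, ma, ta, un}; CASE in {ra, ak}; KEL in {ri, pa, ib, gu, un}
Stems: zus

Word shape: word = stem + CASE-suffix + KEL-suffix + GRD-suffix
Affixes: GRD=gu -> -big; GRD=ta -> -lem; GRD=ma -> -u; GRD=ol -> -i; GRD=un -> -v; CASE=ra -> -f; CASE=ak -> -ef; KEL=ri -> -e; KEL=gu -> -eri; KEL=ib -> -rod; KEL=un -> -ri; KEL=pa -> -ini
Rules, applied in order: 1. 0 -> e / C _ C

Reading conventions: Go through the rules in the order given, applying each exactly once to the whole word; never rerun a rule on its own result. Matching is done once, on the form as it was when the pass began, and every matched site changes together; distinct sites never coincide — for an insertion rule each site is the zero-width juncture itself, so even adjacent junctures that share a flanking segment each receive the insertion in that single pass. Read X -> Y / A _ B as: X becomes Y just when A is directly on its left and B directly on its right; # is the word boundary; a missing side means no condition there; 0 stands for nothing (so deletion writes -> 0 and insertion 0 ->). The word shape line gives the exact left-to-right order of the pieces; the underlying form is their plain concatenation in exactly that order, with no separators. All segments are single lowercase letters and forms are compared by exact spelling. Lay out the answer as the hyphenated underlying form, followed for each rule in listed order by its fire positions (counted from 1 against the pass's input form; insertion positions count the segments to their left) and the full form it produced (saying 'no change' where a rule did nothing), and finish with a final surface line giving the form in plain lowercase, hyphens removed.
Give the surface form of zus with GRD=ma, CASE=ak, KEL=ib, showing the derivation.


underlying: zus-ef-rod-u
1. 0 -> e / C _ C: inserts after position(s) 5: zuseferodu
surface: zuseferodu


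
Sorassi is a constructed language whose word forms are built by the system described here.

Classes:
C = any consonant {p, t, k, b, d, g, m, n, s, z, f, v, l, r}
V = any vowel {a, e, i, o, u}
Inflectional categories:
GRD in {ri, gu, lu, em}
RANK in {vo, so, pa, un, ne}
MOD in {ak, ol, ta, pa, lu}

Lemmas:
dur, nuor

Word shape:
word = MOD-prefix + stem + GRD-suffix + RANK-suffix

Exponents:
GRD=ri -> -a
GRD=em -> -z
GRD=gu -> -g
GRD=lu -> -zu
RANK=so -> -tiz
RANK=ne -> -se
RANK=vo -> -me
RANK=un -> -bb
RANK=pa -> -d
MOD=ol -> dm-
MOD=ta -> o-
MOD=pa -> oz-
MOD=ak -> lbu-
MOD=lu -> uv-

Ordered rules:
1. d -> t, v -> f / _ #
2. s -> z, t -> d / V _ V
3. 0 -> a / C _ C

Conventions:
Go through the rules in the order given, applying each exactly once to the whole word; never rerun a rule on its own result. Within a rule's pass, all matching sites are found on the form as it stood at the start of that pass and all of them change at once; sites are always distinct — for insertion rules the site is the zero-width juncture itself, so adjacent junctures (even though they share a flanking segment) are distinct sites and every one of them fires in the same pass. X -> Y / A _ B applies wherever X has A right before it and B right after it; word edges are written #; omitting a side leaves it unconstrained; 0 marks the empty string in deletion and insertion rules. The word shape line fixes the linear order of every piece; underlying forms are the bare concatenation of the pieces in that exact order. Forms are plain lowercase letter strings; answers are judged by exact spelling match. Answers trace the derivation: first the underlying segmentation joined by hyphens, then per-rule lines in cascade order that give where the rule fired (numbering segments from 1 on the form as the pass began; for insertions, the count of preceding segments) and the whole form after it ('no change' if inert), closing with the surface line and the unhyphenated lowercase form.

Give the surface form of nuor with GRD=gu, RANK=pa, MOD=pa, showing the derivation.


underlying: oz-nuor-g-d
1. d -> t, v -> f / _ #: fires at position(s) 8: oznuorgt
2. s -> z, t -> d / V _ V: no change
3. 0 -> a / C _ C: inserts after position(s) 2, 6, 7: ozanuoragat
surface: ozanuoragat


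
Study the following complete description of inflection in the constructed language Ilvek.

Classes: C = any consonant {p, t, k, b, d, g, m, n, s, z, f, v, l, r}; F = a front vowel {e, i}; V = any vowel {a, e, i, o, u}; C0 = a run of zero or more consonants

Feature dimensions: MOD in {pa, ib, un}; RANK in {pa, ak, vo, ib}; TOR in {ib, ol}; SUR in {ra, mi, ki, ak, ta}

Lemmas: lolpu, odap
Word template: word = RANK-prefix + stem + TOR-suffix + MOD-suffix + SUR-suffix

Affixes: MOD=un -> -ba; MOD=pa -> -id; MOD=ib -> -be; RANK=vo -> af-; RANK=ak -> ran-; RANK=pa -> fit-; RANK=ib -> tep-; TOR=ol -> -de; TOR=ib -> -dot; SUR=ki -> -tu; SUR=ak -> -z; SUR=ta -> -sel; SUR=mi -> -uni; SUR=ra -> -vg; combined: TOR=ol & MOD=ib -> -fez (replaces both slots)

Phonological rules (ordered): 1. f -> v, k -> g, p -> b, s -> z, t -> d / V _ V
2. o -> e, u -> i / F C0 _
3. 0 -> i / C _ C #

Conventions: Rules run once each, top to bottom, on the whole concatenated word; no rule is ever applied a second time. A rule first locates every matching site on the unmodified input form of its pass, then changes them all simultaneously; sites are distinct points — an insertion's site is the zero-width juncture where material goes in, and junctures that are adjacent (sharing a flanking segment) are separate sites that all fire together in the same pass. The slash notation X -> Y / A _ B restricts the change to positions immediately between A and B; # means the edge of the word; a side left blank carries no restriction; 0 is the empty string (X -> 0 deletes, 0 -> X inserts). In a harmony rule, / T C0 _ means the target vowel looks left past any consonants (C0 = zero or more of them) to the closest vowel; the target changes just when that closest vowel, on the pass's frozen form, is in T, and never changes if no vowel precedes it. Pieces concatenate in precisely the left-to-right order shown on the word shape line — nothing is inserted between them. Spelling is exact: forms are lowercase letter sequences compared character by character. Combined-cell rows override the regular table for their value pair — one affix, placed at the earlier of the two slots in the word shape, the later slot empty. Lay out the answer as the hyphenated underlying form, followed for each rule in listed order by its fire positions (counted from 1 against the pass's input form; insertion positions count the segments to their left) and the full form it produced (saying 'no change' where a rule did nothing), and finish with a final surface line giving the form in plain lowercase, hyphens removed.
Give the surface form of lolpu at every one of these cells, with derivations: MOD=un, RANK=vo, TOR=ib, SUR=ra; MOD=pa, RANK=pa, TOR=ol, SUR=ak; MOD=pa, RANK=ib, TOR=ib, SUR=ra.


cell MOD=un, RANK=vo, TOR=ib, SUR=ra:
underlying: af-lolpu-dot-ba-vg
1. f -> v, k -> g, p -> b, s -> z, t -> d / V _ V: no change
2. o -> e, u -> i / F C0 _: no change
3. 0 -> i / C _ C #: inserts after position(s) 13: aflolpudotbavig
surface: aflolpudotbavig

cell MOD=pa, RANK=pa, TOR=ol, SUR=ak:
underlying: fit-lolpu-de-id-z
1. f -> v, k -> g, p -> b, s -> z, t -> d / V _ V: no change
2. o -> e, u -> i / F C0 _: fires at position(s) 5: fitlelpudeidz
3. 0 -> i / C _ C #: inserts after position(s) 12: fitlelpudeidiz
surface: fitlelpudeidiz

cell MOD=pa, RANK=ib, TOR=ib, SUR=ra:
underlying: tep-lolpu-dot-id-vg
1. f -> v, k -> g, p -> b, s -> z, t -> d / V _ V: fires at position(s) 11: teplolpudodidvg
2. o -> e, u -> i / F C0 _: fires at position(s) 5: teplelpudodidvg
3. 0 -> i / C _ C #: inserts after position(s) 14: teplelpudodidvig
surface: teplelpudodidvig


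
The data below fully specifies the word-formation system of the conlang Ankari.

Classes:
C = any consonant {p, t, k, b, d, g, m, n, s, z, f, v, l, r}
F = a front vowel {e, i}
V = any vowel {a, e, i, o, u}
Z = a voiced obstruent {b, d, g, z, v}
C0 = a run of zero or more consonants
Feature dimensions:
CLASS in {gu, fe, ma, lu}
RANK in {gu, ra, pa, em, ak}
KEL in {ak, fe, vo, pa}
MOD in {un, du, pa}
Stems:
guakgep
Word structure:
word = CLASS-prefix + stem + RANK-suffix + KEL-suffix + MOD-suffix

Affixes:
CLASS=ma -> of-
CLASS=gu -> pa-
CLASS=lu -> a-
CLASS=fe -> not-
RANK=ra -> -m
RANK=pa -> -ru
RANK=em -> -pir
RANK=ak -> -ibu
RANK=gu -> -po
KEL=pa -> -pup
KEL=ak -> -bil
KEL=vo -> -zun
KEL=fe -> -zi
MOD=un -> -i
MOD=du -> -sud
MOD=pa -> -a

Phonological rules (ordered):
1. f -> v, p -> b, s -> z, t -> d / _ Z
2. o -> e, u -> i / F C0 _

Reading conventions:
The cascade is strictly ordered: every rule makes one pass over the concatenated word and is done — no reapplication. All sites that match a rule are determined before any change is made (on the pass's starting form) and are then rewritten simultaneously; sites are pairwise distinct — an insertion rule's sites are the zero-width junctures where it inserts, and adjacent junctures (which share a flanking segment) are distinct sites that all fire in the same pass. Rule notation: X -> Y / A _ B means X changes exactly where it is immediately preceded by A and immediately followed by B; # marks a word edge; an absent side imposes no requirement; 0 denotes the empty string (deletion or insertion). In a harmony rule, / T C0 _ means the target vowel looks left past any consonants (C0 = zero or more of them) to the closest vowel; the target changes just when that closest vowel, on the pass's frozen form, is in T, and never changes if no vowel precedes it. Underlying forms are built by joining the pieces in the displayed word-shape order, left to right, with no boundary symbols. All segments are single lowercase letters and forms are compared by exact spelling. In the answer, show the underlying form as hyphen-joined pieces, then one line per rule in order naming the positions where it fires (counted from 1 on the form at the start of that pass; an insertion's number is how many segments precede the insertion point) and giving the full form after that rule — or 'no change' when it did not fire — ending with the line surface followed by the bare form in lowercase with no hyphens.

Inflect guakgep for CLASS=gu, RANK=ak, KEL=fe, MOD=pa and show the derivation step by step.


underlying: pa-guakgep-ibu-zi-a
1. f -> v, p -> b, s -> z, t -> d / _ Z: no change
2. o -> e, u -> i / F C0 _: fires at position(s) 12: paguakgepibizia
surface: paguakgepibizia


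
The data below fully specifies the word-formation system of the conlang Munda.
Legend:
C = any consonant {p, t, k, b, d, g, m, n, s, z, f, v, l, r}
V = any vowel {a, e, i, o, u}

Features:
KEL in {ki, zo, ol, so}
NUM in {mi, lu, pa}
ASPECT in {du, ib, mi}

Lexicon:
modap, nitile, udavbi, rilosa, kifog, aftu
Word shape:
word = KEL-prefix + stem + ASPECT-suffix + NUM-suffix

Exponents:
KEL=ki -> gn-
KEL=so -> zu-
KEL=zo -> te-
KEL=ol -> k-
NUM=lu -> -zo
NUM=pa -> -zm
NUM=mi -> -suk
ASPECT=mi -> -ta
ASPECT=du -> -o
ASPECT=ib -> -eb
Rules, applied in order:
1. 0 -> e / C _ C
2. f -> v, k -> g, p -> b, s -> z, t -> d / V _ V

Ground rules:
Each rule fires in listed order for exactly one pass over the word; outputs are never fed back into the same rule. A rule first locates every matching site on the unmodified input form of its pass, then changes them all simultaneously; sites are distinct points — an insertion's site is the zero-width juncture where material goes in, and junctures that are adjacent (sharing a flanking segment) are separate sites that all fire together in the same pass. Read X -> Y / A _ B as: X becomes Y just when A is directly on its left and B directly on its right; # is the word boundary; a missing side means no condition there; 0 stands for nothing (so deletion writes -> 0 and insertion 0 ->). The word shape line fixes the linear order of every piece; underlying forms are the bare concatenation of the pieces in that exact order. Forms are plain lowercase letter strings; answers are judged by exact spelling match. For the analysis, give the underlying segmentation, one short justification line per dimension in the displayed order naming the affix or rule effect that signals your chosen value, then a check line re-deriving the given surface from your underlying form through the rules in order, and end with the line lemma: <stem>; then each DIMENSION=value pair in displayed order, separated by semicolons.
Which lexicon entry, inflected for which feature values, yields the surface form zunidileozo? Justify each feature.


underlying: zu-nitile-o-zo
KEL=so - signalled by the affix zu-
NUM=lu - signalled by the affix -zo
ASPECT=du - signalled by the affix -o
check: zunitileozo -> zunitileozo -> zunidileozo
lemma: nitile; KEL=so; NUM=lu; ASPECT=du


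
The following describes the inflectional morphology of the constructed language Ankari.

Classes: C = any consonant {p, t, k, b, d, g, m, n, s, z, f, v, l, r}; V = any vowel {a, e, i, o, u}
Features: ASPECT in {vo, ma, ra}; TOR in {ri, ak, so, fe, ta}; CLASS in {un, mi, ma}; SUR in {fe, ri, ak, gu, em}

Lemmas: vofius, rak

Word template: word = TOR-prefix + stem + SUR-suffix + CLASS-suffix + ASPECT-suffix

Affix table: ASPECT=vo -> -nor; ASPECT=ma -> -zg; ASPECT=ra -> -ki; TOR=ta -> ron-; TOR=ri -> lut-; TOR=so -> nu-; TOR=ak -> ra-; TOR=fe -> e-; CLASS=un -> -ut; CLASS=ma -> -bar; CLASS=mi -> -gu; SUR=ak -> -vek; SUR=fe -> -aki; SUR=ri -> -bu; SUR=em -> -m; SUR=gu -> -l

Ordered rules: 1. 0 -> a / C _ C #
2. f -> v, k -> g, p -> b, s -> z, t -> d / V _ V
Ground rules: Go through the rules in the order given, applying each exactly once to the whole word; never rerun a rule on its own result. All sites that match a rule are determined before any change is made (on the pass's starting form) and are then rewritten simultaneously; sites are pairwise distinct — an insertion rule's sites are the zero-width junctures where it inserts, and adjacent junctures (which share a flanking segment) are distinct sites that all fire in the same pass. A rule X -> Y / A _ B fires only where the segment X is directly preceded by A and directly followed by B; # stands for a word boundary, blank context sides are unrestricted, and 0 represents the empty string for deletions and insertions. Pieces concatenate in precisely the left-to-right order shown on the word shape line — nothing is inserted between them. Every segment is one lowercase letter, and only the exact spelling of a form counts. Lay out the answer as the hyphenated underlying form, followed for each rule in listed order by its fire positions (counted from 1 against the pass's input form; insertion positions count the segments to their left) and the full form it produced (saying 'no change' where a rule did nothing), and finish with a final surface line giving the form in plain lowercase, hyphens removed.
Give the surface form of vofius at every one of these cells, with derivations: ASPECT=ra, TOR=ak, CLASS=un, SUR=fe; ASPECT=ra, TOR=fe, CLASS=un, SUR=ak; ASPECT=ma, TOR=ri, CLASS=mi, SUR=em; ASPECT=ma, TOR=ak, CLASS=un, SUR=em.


cell ASPECT=ra, TOR=ak, CLASS=un, SUR=fe:
underlying: ra-vofius-aki-ut-ki
1. 0 -> a / C _ C #: no change
2. f -> v, k -> g, p -> b, s -> z, t -> d / V _ V: fires at position(s) 5, 8, 10: ravoviuzagiutki
surface: ravoviuzagiutki

cell ASPECT=ra, TOR=fe, CLASS=un, SUR=ak:
underlying: e-vofius-vek-ut-ki
1. 0 -> a / C _ C #: no change
2. f -> v, k -> g, p -> b, s -> z, t -> d / V _ V: fires at position(s) 4, 10: evoviusvegutki
surface: evoviusvegutki

cell ASPECT=ma, TOR=ri, CLASS=mi, SUR=em:
underlying: lut-vofius-m-gu-zg
1. 0 -> a / C _ C #: inserts after position(s) 13: lutvofiusmguzag
2. f -> v, k -> g, p -> b, s -> z, t -> d / V _ V: fires at position(s) 6: lutvoviusmguzag
surface: lutvoviusmguzag

cell ASPECT=ma, TOR=ak, CLASS=un, SUR=em:
underlying: ra-vofius-m-ut-zg
1. 0 -> a / C _ C #: inserts after position(s) 12: ravofiusmutzag
2. f -> v, k -> g, p -> b, s -> z, t -> d / V _ V: fires at position(s) 5: ravoviusmutzag
surface: ravoviusmutzag


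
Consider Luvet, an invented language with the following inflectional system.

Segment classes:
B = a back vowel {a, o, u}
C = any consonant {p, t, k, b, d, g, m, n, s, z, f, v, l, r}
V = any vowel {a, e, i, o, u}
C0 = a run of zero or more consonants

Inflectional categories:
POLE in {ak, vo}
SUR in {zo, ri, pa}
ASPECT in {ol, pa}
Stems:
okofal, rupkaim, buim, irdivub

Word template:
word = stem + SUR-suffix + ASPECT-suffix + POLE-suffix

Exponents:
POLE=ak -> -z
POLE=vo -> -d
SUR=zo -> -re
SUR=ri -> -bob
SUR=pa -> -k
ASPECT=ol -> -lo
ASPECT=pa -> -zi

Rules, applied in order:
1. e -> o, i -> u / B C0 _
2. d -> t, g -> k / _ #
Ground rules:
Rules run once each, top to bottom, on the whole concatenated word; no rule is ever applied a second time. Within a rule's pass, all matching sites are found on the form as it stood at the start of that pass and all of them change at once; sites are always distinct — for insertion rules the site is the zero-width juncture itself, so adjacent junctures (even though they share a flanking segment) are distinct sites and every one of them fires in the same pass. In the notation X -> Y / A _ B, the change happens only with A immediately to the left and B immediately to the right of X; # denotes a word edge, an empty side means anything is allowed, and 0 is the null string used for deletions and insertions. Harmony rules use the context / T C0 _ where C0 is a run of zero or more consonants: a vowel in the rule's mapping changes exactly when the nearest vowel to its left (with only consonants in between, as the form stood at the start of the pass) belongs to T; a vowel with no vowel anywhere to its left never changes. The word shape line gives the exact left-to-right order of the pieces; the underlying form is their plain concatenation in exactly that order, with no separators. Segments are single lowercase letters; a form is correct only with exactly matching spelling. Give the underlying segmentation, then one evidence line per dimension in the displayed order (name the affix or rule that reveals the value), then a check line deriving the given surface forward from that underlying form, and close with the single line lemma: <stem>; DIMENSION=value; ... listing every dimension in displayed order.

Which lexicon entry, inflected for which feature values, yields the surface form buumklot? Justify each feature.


underlying: buim-k-lo-d
POLE=vo - signalled by the affix -d
SUR=pa - signalled by the affix -k
ASPECT=ol - signalled by the affix -lo
check: buimklod -> buumklod -> buumklot
lemma: buim; POLE=vo; SUR=pa; ASPECT=ol
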